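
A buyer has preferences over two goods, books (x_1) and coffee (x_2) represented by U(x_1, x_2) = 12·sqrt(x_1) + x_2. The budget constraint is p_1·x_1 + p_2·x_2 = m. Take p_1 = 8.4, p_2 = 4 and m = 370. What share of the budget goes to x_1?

share on x_1 = 0.1853

Set MRS = p_1/p_2: 6·x_1^(−1/2) = p_1/p_2.
Thus x_1* = (6·p_2/p_1)² — independent of m — with the rest of income spent on x_2.
Plugging in: x_1* = (6·4/8.4)² = 8.1633, x_2* = 75.3571.
Expenditure on x_1: 8.4·8.1633 = 68.5714; share = 0.1853.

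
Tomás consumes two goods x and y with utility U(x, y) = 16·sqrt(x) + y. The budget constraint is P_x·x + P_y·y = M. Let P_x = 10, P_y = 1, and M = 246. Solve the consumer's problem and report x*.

x* = 0.64

Thus x* = (8·P_y/P_x)² — independent of M — with the rest of income spent on y.
Plugging in: x* = (8·1/10)² = 0.64.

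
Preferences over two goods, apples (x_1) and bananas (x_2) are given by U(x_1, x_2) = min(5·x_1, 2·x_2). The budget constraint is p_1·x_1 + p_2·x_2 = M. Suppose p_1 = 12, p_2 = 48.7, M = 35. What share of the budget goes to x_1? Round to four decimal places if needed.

Leontief preferences: the optimum is at the kink where x_1/2 = x_2/5, i.e. x_2 = (5/2)·x_1.
Budget: p_1·x_1 + p_2·(5/2)·x_1 = M, so (2·p_1 + 5·p_2)·x_1 = 2·M.
Demand: x_1*(p_1,p_2,M) = 2·M/(2·p_1 + 5·p_2), x_2* = 5·M/(2·p_1 + 5·p_2).
Here 2·12 + 5·48.7 = 267.5, giving x_1* = 0.2617 and x_2* = 0.6542.
Expenditure on x_1: 12·0.2617 = 3.1402; share = 0.0897.

share on x_1 = 0.0897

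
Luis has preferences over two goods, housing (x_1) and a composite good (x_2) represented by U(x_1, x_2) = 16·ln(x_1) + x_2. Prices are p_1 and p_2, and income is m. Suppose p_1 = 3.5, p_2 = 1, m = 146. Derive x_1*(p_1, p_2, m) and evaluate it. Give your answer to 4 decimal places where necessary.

x_1* = 4.5714

Set MRS = p_1/p_2: (16/x_1)/1 = p_1/p_2.
So x_1*(p_1,p_2) = 16·p_2/p_1, independent of income; and x_2* = (m − 16·p_2)/p_2.
At the given prices: x_1* = 16·1/3.5 = 4.5714.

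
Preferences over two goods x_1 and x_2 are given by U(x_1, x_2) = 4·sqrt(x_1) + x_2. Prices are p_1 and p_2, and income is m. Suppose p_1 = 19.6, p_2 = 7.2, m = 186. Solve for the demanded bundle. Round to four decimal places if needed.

Solve: √x_1 = 2·p_2/p_1, so x_1*(p_1,p_2) = (2·p_2/p_1)², and x_2* = (m − p_1·x_1*)/p_2.
Plugging in: x_1* = (2·7.2/19.6)² = 0.5398, x_2* = 24.3639.

x_1* = 0.5398, x_2* = 24.3639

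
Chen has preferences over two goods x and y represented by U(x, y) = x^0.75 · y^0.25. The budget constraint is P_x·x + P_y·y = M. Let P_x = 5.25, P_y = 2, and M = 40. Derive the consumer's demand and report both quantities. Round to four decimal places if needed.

The MRS is 3·y/x. Set MRS = P_x/P_y.
So 0.75·P_y·y = 0.25·P_x·x; combined with the budget, a share 0.75 of income goes to x.
Demand: x*(P_x,P_y,M) = 0.75·M/P_x and y* = 0.25·M/P_y.
At P_x=5.25, P_y=2, M=40: x* = 0.75·40/5.25 = 5.7143, y* = 5.

x* = 5.7143, y* = 5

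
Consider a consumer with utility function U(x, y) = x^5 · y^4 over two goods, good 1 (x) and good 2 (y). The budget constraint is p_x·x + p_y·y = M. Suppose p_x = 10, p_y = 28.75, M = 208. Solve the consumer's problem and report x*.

MU_x/MU_y = (5·y)/(4·x); tangency sets this equal to p_x/p_y.
So 5·p_y·y = 4·p_x·x; combined with the budget, a share 5/9 of income goes to x.
Demand: x*(p_x,p_y,M) = 5/9·M/p_x and y* = 4/9·M/p_y.
At p_x=10, p_y=28.75, M=208: x* = 5/9·208/10 = 11.5556.

x* = 11.5556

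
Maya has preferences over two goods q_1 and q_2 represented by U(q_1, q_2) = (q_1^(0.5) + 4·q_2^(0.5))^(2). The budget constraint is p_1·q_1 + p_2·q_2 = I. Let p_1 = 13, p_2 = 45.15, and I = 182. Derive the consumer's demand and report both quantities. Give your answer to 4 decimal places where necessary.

MRS = MU_q_1/MU_q_2 = (1/4)·(q_2/q_1)^(0.5). Set equal to p_1/p_2.
Solve for the ratio: q_2/q_1 = [4·p_1/p_2]^(2).
With the ratio pinned down, the budget gives q_1* = I/(p_1 + p_2·(q_2/q_1)) and q_2* = (q_2/q_1)·q_1*.
Numerically q_2/q_1 = 1.326451, so q_1* = 182/(13 + 45.15·1.326451) = 2.4969 and q_2* = 1.326451·2.4969 = 3.3121.

q_1* = 2.4969, q_2* = 3.3121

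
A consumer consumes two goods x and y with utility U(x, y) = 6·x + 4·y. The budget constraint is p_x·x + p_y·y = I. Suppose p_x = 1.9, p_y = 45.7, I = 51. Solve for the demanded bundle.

x* = 26.8421, y* = 0

Perfect substitutes: compare marginal utility per dollar. 6/p_x vs 4/p_y → 3.1579 vs 0.0875.
x gives more utility per dollar, so spend all income on x: x* = I/p_x, y* = 0.
Numerically: x* = 26.8421, y* = 0.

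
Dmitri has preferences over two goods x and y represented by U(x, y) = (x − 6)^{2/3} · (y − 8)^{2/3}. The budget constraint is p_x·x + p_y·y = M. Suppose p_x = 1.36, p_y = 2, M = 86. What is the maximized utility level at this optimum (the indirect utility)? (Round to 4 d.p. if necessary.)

V = 49.805

Let x' = x−6, y' = y−8. MRS = y'/x' = p_x/p_y.
After buying the subsistence bundle (6, 8), a share 0.5 of the remaining income goes to x: x* = 6 + 0.5·(M − 6p_x − 8p_y)/p_x.
Discretionary income = 86 − 6·1.36 − 8·2 = 61.84; x* = 6 + 0.5·61.84/1.36 = 28.7353; y* = 8 + 0.5·61.84/2 = 23.46.
Utility at the optimum: U(28.7353, 23.46) = 49.805.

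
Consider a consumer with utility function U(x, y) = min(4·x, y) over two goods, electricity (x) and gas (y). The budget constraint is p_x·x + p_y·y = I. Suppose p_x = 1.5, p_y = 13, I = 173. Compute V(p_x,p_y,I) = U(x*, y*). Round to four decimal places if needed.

Leontief preferences: the optimum is at the kink where x/1 = y/4, i.e. y = 4·x.
Budget: p_x·x + p_y·4·x = I, so (p_x + 4·p_y)·x = I.
Demand: x*(p_x,p_y,I) = I/(p_x + 4·p_y), y* = 4·I/(p_x + 4·p_y).
Here 1.5 + 4·13 = 53.5, giving x* = 3.2336 and y* = 12.9346.
Utility at the optimum: U(3.2336, 12.9346) = 12.9346.

V = 12.9346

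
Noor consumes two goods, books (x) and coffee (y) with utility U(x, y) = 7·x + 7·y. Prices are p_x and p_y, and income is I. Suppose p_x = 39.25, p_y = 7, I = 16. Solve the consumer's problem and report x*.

x* = 0

Linear utility — the consumer picks whichever good has higher MU/price: 7/39.25 = 0.1783 vs 7/7 = 1.
y gives more utility per dollar, so spend all income on y: y* = I/p_y, x* = 0.
Numerically: x* = 0, y* = 2.2857.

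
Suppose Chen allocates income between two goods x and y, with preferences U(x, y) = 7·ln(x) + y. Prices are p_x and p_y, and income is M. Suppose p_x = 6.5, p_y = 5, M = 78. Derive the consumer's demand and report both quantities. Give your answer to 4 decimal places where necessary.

Set MRS = p_x/p_y: (7/x)/1 = p_x/p_y.
So x*(p_x,p_y) = 7·p_y/p_x, independent of income; and y* = (M − 7·p_y)/p_y.
At the given prices: x* = 7·5/6.5 = 5.3846, and y* = 8.6.

x* = 5.3846, y* = 8.6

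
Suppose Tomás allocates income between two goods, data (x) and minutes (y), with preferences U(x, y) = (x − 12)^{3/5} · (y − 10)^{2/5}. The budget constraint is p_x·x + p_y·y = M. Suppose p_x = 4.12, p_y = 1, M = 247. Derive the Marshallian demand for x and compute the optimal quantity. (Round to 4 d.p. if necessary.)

Let x' = x−12, y' = y−10. MRS = (3/2)·y'/x' = p_x/p_y.
Substituting into the budget: x* = 12 + 0.6·(M − 12·p_x − 10·p_y)/p_x, and y* = 10 + 0.4·(…)/p_y.
Discretionary income = 247 − 12·4.12 − 10·1 = 187.56; x* = 12 + 0.6·187.56/4.12 = 39.3146.

x* = 39.3146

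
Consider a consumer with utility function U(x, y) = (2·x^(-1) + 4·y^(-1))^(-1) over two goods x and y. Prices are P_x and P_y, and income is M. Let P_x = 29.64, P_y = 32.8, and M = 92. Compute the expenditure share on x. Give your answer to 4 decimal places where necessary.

share on x = 0.402

MU_x ∝ 2·x^(-2), MU_y ∝ 4·y^(-2), so MRS = (1/2)·(y/x)^(2) = P_x/P_y.
Solve for the ratio: y/x = [2·P_x/P_y]^(0.5).
Substitute y = (y/x)·x into the budget: x* = M/(P_x + P_y·(y/x)).
Numerically y/x = 1.344365, so x* = 92/(29.64 + 32.8·1.344365) = 1.2477 and y* = 1.344365·1.2477 = 1.6774.
Expenditure on x: 29.64·1.2477 = 36.9821; share = 0.402.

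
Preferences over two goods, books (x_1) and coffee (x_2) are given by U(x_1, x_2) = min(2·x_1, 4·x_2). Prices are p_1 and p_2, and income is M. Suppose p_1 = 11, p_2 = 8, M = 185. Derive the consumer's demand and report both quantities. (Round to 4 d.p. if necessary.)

Leontief preferences: the optimum is at the kink where x_1/4 = x_2/2, i.e. x_2 = (1/2)·x_1.
Budget: p_1·x_1 + p_2·(1/2)·x_1 = M, so (4·p_1 + 2·p_2)·x_1 = 4·M.
Demand: x_1*(p_1,p_2,M) = 4·M/(4·p_1 + 2·p_2), x_2* = 2·M/(4·p_1 + 2·p_2).
Here 4·11 + 2·8 = 60, giving x_1* = 12.3333 and x_2* = 6.1667.

x_1* = 12.3333, x_2* = 6.1667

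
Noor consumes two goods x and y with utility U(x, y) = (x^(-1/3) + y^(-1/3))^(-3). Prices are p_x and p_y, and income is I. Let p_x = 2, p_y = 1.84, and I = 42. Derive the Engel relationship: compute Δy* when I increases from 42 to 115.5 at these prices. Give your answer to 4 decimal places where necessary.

Δy* = 19.7647

MU_x ∝ x^(-4/3), MU_y ∝ y^(-4/3), so MRS = (y/x)^(4/3) = p_x/p_y.
Solve for the ratio: y/x = [p_x/p_y]^(0.75).
With the ratio pinned down, the budget gives x* = I/(p_x + p_y·(y/x)) and y* = (y/x)·x*.
Numerically y/x = 1.064533, so x* = 42/(2 + 1.84·1.064533) = 10.6094 and y* = 1.064533·10.6094 = 11.2941.
At I' = 115.5: y* = 31.0588. Change: 31.0588 − 11.2941 = 19.7647.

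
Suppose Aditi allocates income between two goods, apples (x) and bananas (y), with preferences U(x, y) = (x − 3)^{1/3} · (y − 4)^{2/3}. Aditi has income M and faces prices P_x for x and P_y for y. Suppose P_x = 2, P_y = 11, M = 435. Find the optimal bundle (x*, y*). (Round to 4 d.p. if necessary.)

MRS = (1/2)·(y−4)/(x−3). Tangency with P_x/P_y gives y−4 = 2·(P_x/P_y)·(x−3).
Substituting into the budget: x* = 3 + 1/3·(M − 3·P_x − 4·P_y)/P_x, and y* = 4 + 2/3·(…)/P_y.
Discretionary income = 435 − 3·2 − 4·11 = 385; x* = 3 + 1/3·385/2 = 67.1667; y* = 4 + 2/3·385/11 = 27.3333.

x* = 67.1667, y* = 27.3333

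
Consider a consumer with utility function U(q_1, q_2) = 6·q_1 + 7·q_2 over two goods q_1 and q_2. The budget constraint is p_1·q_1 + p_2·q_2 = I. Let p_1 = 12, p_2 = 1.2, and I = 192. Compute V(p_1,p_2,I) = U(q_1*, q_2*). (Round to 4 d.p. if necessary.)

V = 1120

Perfect substitutes: compare marginal utility per dollar. 6/p_1 vs 7/p_2 → 0.5 vs 5.8333.
q_2 gives more utility per dollar, so spend all income on q_2: q_2* = I/p_2, q_1* = 0.
Numerically: q_1* = 0, q_2* = 160.
Utility at the optimum: U(0, 160) = 1120.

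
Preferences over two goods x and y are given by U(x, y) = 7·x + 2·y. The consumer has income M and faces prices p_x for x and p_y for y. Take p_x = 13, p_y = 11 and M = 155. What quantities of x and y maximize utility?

x* = 11.9231, y* = 0

Perfect substitutes: compare marginal utility per dollar. 7/p_x vs 2/p_y → 0.5385 vs 0.1818.
x gives more utility per dollar, so spend all income on x: x* = M/p_x, y* = 0.
Numerically: x* = 11.9231, y* = 0.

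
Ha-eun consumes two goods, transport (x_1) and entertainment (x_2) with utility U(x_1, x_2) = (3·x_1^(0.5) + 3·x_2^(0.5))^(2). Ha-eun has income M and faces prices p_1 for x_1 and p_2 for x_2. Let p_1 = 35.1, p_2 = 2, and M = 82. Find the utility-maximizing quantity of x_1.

From the CES first-order condition, (x_2/x_1)^(0.5) = p_1/p_2.
Solve for the ratio: x_2/x_1 = [p_1/p_2]^(2).
Substitute x_2 = (x_2/x_1)·x_1 into the budget: x_1* = M/(p_1 + p_2·(x_2/x_1)).
Numerically x_2/x_1 = 308.0025, so x_1* = 82/(35.1 + 2·308.0025) = 0.1259.

x_1* = 0.1259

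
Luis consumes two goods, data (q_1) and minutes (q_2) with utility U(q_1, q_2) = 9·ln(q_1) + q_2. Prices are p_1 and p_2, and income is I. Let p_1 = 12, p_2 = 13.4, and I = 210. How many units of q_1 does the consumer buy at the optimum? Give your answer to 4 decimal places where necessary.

q_1* = 10.05

Set MRS = p_1/p_2: (9/q_1)/1 = p_1/p_2.
So q_1*(p_1,p_2) = 9·p_2/p_1, independent of income; and q_2* = (I − 9·p_2)/p_2.
At the given prices: q_1* = 9·13.4/12 = 10.05.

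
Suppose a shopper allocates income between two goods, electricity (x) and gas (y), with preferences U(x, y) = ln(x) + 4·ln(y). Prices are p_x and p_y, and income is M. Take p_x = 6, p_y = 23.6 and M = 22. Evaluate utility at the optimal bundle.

The MRS is (1/4)·y/x. Set MRS = p_x/p_y.
Rearranging, p_y·y = 4·p_x·x. Substituting into the budget gives p_x·x·(1 + 4) = M.
Demand: x*(p_x,p_y,M) = 0.2·M/p_x and y* = 0.8·M/p_y.
At p_x=6, p_y=23.6, M=22: x* = 0.2·22/6 = 0.7333, y* = 0.7458.
Utility at the optimum: U(0.7333, 0.7458) = -1.4835.

V = -1.4835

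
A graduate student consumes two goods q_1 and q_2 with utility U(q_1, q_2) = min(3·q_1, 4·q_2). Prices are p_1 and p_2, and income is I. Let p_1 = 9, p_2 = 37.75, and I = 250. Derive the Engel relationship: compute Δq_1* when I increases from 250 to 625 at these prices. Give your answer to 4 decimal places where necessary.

Leontief preferences: the optimum is at the kink where q_1/4 = q_2/3, i.e. q_2 = (3/4)·q_1.
Budget: p_1·q_1 + p_2·(3/4)·q_1 = I, so (4·p_1 + 3·p_2)·q_1 = 4·I.
Demand: q_1*(p_1,p_2,I) = 4·I/(4·p_1 + 3·p_2), q_2* = 3·I/(4·p_1 + 3·p_2).
Here 4·9 + 3·37.75 = 149.25, giving q_1* = 6.7002.
At I' = 625: q_1* = 16.7504. Change: 16.7504 − 6.7002 = 10.0503.

Δq_1* = 10.0503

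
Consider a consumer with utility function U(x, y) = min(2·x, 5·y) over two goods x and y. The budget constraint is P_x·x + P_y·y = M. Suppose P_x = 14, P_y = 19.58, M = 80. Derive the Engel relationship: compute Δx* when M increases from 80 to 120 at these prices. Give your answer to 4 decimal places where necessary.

With perfect complements, no substitution: consume in ratio x:y = 5:2.
Budget: P_x·x + P_y·(2/5)·x = M, so (5·P_x + 2·P_y)·x = 5·M.
Demand: x*(P_x,P_y,M) = 5·M/(5·P_x + 2·P_y), y* = 2·M/(5·P_x + 2·P_y).
Here 5·14 + 2·19.58 = 109.16, giving x* = 3.6643.
At M' = 120: x* = 5.4965. Change: 5.4965 − 3.6643 = 1.8322.

Δx* = 1.8322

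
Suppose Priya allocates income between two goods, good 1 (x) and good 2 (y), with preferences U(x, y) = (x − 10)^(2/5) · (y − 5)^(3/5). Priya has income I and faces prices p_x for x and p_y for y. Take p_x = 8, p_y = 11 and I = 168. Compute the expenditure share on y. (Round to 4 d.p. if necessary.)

This is Cobb-Douglas in (x−10, y−5): tangency gives 0.4·p_y·(y−5) = 0.6·p_x·(x−10).
After buying the subsistence bundle (10, 5), a share 0.4 of the remaining income goes to x: x* = 10 + 0.4·(I − 10p_x − 5p_y)/p_x.
Discretionary income = 168 − 10·8 − 5·11 = 33; x* = 10 + 0.4·33/8 = 11.65; y* = 5 + 0.6·33/11 = 6.8.
Expenditure on y: 11·6.8 = 74.8; share = 0.4452.

share on y = 0.4452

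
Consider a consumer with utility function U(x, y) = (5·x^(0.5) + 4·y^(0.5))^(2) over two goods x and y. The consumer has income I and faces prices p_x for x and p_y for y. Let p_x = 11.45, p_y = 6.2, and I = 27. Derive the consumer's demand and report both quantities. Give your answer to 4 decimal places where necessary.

From the CES first-order condition, (5/4)·(y/x)^(0.5) = p_x/p_y.
Hence y/x = ((4/5)·p_x/p_y)^(1/(0.5)), i.e. raised to the 2 power.
Substitute y = (y/x)·x into the budget: x* = I/(p_x + p_y·(y/x)).
Numerically y/x = 2.182768, so x* = 27/(11.45 + 6.2·2.182768) = 1.0807 and y* = 2.182768·1.0807 = 2.359.

x* = 1.0807, y* = 2.359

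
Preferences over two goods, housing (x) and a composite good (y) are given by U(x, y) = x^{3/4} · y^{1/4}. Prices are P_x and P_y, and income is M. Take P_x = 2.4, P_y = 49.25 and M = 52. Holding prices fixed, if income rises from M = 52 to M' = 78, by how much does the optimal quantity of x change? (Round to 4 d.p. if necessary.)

Δx* = 8.125

Demand: x*(P_x,P_y,M) = 0.75·M/P_x and y* = 0.25·M/P_y.
At P_x=2.4, P_y=49.25, M=52: x* = 0.75·52/2.4 = 16.25.
At M' = 78: x* = 24.375. Change: 24.375 − 16.25 = 8.125.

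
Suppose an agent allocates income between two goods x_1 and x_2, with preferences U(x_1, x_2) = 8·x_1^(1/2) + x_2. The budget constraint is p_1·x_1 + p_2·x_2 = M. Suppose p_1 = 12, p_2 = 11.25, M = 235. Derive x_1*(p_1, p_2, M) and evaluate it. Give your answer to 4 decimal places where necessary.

MU_x_1 = 4/√x_1, MU_x_2 = 1. Tangency: 4/√x_1 = p_1/p_2.
Solve: √x_1 = 4·p_2/p_1, so x_1*(p_1,p_2) = (4·p_2/p_1)², and x_2* = (M − p_1·x_1*)/p_2.
Plugging in: x_1* = (4·11.25/12)² = 14.0625.

x_1* = 14.0625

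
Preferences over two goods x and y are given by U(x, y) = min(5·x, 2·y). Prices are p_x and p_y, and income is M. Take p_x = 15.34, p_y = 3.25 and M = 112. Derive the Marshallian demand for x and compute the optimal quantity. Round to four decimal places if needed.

x* = 4.7731

Leontief preferences: the optimum is at the kink where x/2 = y/5, i.e. y = (5/2)·x.
Budget: p_x·x + p_y·(5/2)·x = M, so (2·p_x + 5·p_y)·x = 2·M.
Demand: x*(p_x,p_y,M) = 2·M/(2·p_x + 5·p_y), y* = 5·M/(2·p_x + 5·p_y).
Here 2·15.34 + 5·3.25 = 46.93, giving x* = 4.7731.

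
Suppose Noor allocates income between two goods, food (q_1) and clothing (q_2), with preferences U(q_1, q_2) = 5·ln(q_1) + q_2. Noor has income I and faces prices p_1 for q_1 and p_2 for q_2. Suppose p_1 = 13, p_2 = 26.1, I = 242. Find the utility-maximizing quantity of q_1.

So q_1*(p_1,p_2) = 5·p_2/p_1, independent of income; and q_2* = (I − 5·p_2)/p_2.
At the given prices: q_1* = 5·26.1/13 = 10.0385.

q_1* = 10.0385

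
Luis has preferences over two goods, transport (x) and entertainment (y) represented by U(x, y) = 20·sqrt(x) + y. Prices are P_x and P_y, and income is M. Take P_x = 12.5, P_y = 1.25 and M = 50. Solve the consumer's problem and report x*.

x* = 1

Plugging in: x* = (10·1.25/12.5)² = 1.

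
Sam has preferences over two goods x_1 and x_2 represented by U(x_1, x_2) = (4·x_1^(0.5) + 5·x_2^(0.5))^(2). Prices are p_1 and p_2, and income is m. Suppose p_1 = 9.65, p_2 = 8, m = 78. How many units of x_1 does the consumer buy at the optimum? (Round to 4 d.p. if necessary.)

From the CES first-order condition, (4/5)·(x_2/x_1)^(0.5) = p_1/p_2.
Hence x_2/x_1 = ((5/4)·p_1/p_2)^(1/(0.5)), i.e. raised to the 2 power.
Substitute x_2 = (x_2/x_1)·x_1 into the budget: x_1* = m/(p_1 + p_2·(x_2/x_1)).
Numerically x_2/x_1 = 2.273499, so x_1* = 78/(9.65 + 8·2.273499) = 2.8019.

x_1* = 2.8019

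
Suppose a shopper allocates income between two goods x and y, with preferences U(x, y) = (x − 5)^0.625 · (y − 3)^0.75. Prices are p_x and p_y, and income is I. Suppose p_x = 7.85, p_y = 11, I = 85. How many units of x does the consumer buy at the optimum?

This is Cobb-Douglas in (x−5, y−3): tangency gives 0.625·p_y·(y−3) = 0.75·p_x·(x−5).
After buying the subsistence bundle (5, 3), a share 5/11 of the remaining income goes to x: x* = 5 + 5/11·(I − 5p_x − 3p_y)/p_x.
Discretionary income = 85 − 5·7.85 − 3·11 = 12.75; x* = 5 + 5/11·12.75/7.85 = 5.7383.

x* = 5.7383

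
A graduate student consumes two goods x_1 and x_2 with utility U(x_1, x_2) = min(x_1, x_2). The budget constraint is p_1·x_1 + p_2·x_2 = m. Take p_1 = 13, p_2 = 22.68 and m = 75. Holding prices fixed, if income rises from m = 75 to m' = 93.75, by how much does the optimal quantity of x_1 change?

Δx_1* = 0.5255

Leontief preferences: the optimum is at the kink where x_1/1 = x_2/1, i.e. x_2 = x_1.
Budget: p_1·x_1 + p_2·x_1 = m, so (p_1 + p_2)·x_1 = m.
Demand: x_1*(p_1,p_2,m) = m/(p_1 + p_2), x_2* = m/(p_1 + p_2).
Here 13 + 22.68 = 35.68, giving x_1* = 2.102.
At m' = 93.75: x_1* = 2.6275. Change: 2.6275 − 2.102 = 0.5255.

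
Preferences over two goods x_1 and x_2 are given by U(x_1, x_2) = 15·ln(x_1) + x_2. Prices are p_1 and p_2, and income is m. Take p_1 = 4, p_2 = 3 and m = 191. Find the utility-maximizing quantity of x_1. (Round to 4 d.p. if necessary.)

x_1* = 11.25

Set MRS = p_1/p_2: (15/x_1)/1 = p_1/p_2.
So x_1*(p_1,p_2) = 15·p_2/p_1, independent of income; and x_2* = (m − 15·p_2)/p_2.
At the given prices: x_1* = 15·3/4 = 11.25.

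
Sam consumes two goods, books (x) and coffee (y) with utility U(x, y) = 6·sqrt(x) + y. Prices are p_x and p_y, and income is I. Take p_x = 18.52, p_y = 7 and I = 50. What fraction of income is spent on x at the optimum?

share on x = 0.4762

Utility is quasi-linear in y; the FOC for x is 3/√x = p_x/p_y.
Solve: √x = 3·p_y/p_x, so x*(p_x,p_y) = (3·p_y/p_x)², and y* = (I − p_x·x*)/p_y.
Plugging in: x* = (3·7/18.52)² = 1.2858, y* = 3.7411.
Expenditure on x: 18.52·1.2858 = 23.8121; share = 0.4762.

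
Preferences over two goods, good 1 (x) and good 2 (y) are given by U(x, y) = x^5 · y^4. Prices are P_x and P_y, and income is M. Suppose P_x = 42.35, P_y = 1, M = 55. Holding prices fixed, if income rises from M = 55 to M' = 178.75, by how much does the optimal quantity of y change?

Demand: x*(P_x,P_y,M) = 5/9·M/P_x and y* = 4/9·M/P_y.
At P_x=42.35, P_y=1, M=55: y* = 4/9·55/1 = 24.4444.
At M' = 178.75: y* = 79.4444. Change: 79.4444 − 24.4444 = 55.

Δy* = 55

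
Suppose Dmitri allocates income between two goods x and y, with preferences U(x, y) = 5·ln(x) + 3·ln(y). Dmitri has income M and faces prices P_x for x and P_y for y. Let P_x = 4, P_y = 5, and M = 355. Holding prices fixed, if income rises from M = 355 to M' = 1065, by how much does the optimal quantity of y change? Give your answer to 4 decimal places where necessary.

Δy* = 53.25

MU_x/MU_y = (5·y)/(3·x); tangency sets this equal to P_x/P_y.
Rearranging, P_y·y = (3/5)·P_x·x. Substituting into the budget gives P_x·x·(1 + (3/5)) = M.
Demand: x*(P_x,P_y,M) = 0.625·M/P_x and y* = 0.375·M/P_y.
At P_x=4, P_y=5, M=355: y* = 0.375·355/5 = 26.625.
At M' = 1065: y* = 79.875. Change: 79.875 − 26.625 = 53.25.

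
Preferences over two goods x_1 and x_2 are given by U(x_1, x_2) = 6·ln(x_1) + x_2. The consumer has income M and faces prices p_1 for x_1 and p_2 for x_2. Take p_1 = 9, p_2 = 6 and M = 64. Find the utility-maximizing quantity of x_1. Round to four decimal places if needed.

x_1* = 4

MU_x_1 = 6/x_1, MU_x_2 = 1. Tangency: 6/x_1 = p_1/p_2.
So x_1*(p_1,p_2) = 6·p_2/p_1, independent of income; and x_2* = (M − 6·p_2)/p_2.
At the given prices: x_1* = 6·6/9 = 4.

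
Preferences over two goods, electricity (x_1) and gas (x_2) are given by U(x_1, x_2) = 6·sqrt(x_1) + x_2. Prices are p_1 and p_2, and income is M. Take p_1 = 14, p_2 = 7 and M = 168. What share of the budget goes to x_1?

share on x_1 = 0.1875

Utility is quasi-linear in x_2; the FOC for x_1 is 3/√x_1 = p_1/p_2.
Thus x_1* = (3·p_2/p_1)² — independent of M — with the rest of income spent on x_2.
Plugging in: x_1* = (3·7/14)² = 2.25, x_2* = 19.5.
Expenditure on x_1: 14·2.25 = 31.5; share = 0.1875.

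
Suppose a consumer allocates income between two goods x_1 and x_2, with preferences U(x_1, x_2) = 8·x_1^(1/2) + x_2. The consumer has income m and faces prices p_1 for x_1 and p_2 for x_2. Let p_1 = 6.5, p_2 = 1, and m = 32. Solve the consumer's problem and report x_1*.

x_1* = 0.3787

Set MRS = p_1/p_2: 4·x_1^(−1/2) = p_1/p_2.
Solve: √x_1 = 4·p_2/p_1, so x_1*(p_1,p_2) = (4·p_2/p_1)², and x_2* = (m − p_1·x_1*)/p_2.
Plugging in: x_1* = (4·1/6.5)² = 0.3787.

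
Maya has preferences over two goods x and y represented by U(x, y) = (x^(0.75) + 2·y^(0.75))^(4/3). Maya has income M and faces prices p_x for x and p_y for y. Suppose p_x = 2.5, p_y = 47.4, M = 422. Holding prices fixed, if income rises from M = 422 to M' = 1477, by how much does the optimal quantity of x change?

MU_x ∝ x^(-0.25), MU_y ∝ 2·y^(-0.25), so MRS = (1/2)·(y/x)^(0.25) = p_x/p_y.
Hence y/x = (2·p_x/p_y)^(1/(0.25)), i.e. raised to the 4 power.
With the ratio pinned down, the budget gives x* = M/(p_x + p_y·(y/x)) and y* = (y/x)·x*.
Numerically y/x = 0.000124, so x* = 422/(2.5 + 47.4·0.000124) = 168.4047.
At M' = 1477: x* = 589.4163. Change: 589.4163 − 168.4047 = 421.0117.

Δx* = 421.0117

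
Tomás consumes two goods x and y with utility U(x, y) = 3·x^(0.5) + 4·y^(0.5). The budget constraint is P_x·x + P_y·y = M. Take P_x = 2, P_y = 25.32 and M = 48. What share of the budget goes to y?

With the ratio pinned down, the budget gives x* = M/(P_x + P_y·(y/x)) and y* = (y/x)·x*.
Numerically y/x = 0.011092, so x* = 48/(2 + 25.32·0.011092) = 21.0448 and y* = 0.011092·21.0448 = 0.2334.
Expenditure on y: 25.32·0.2334 = 5.9104; share = 0.1231.

share on y = 0.1231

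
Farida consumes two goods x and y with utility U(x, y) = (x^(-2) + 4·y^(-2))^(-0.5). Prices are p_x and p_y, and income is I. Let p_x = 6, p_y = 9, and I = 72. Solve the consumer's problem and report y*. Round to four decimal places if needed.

y* = 5.4027

From the CES first-order condition, (1/4)·(y/x)^(3) = p_x/p_y.
Solve for the ratio: y/x = [4·p_x/p_y]^(1/3).
Substitute y = (y/x)·x into the budget: x* = I/(p_x + p_y·(y/x)).
Numerically y/x = 1.386723, so x* = 72/(6 + 9·1.386723) = 3.896 and y* = 1.386723·3.896 = 5.4027.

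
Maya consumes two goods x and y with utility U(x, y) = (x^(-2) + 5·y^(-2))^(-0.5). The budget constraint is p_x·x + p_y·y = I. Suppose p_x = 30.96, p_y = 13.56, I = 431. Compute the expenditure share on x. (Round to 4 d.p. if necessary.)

From the CES first-order condition, (1/5)·(y/x)^(3) = p_x/p_y.
Hence y/x = (5·p_x/p_y)^(1/(3)), i.e. raised to the 1/3 power.
Substitute y = (y/x)·x into the budget: x* = I/(p_x + p_y·(y/x)).
Numerically y/x = 2.251665, so x* = 431/(30.96 + 13.56·2.251665) = 7.009 and y* = 2.251665·7.009 = 15.7819.
Expenditure on x: 30.96·7.009 = 216.9979; share = 0.5035.

share on x = 0.5035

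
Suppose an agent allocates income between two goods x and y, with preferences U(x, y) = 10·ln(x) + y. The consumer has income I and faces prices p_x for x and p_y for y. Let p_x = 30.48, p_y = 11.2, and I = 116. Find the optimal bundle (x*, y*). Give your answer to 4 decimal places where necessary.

MU_x = 10/x, MU_y = 1. Tangency: 10/x = p_x/p_y.
So x*(p_x,p_y) = 10·p_y/p_x, independent of income; and y* = (I − 10·p_y)/p_y.
At the given prices: x* = 10·11.2/30.48 = 3.6745, and y* = 0.3571.

x* = 3.6745, y* = 0.3571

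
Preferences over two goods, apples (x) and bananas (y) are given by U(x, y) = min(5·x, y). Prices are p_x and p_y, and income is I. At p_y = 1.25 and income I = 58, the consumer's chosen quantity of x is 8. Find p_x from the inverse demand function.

With perfect complements, no substitution: consume in ratio x:y = 1:5.
Budget: p_x·x + p_y·5·x = I, so (p_x + 5·p_y)·x = I.
Demand: x*(p_x,p_y,I) = I/(p_x + 5·p_y), y* = 5·I/(p_x + 5·p_y).
Set x* = 8 in the demand function and solve for p_x: p_x = 1.

p_x = 1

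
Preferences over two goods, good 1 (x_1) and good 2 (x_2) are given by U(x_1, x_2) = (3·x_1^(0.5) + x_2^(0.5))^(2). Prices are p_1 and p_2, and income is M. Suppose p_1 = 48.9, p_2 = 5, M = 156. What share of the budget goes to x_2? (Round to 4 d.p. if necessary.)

share on x_2 = 0.5208

Numerically x_2/x_1 = 10.6276, so x_1* = 156/(48.9 + 5·10.6276) = 1.5288 and x_2* = 10.6276·1.5288 = 16.2479.
Expenditure on x_2: 5·16.2479 = 81.2396; share = 0.5208.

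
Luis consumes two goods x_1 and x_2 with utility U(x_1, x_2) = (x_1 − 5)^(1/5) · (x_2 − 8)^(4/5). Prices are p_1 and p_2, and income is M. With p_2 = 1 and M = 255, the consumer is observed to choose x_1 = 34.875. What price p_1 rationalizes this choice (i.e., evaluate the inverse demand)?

p_1 = 1.6

This is Cobb-Douglas in (x_1−5, x_2−8): tangency gives 0.2·p_2·(x_2−8) = 0.8·p_1·(x_1−5).
After buying the subsistence bundle (5, 8), a share 0.2 of the remaining income goes to x_1: x_1* = 5 + 0.2·(M − 5p_1 − 8p_2)/p_1.
Set x_1* = 34.875 in the demand function and solve for p_1: p_1 = 1.6.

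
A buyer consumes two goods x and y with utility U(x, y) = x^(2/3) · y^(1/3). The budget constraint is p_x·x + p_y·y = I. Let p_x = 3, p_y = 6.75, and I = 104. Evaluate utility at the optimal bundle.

V = 13.9986

At p_x=3, p_y=6.75, I=104: x* = 2/3·104/3 = 23.1111, y* = 5.1358.
Utility at the optimum: U(23.1111, 5.1358) = 13.9986.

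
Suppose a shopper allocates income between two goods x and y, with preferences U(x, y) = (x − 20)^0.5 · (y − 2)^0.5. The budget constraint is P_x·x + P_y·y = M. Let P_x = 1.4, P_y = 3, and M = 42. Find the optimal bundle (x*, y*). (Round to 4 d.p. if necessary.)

Discretionary income = 42 − 20·1.4 − 2·3 = 8; x* = 20 + 0.5·8/1.4 = 22.8571; y* = 2 + 0.5·8/3 = 3.3333.

x* = 22.8571, y* = 3.3333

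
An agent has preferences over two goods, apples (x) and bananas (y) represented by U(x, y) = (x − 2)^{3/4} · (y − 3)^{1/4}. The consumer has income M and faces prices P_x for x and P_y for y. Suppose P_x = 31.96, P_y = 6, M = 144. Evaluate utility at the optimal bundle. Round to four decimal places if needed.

MRS = 3·(y−3)/(x−2). Tangency with P_x/P_y gives y−3 = (1/3)·(P_x/P_y)·(x−2).
Substituting into the budget: x* = 2 + 0.75·(M − 2·P_x − 3·P_y)/P_x, and y* = 3 + 0.25·(…)/P_y.
Discretionary income = 144 − 2·31.96 − 3·6 = 62.08; x* = 2 + 0.75·62.08/31.96 = 3.4568; y* = 3 + 0.25·62.08/6 = 5.5867.
Utility at the optimum: U(3.4568, 5.5867) = 1.6817.

V = 1.6817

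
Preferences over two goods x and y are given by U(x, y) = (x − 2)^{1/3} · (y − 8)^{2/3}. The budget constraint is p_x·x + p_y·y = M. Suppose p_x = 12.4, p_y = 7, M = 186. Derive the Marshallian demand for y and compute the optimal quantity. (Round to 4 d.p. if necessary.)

This is Cobb-Douglas in (x−2, y−8): tangency gives 1/3·p_y·(y−8) = 2/3·p_x·(x−2).
Substituting into the budget: x* = 2 + 1/3·(M − 2·p_x − 8·p_y)/p_x, and y* = 8 + 2/3·(…)/p_y.
Discretionary income = 186 − 2·12.4 − 8·7 = 105.2; y* = 8 + 2/3·105.2/7 = 18.019.

y* = 18.019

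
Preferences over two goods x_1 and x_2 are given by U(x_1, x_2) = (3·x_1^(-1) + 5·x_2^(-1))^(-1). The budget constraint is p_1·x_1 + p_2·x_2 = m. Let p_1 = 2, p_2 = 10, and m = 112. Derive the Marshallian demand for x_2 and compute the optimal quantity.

x_2* = 8.3184

With the ratio pinned down, the budget gives x_1* = m/(p_1 + p_2·(x_2/x_1)) and x_2* = (x_2/x_1)·x_1*.
Numerically x_2/x_1 = 0.57735, so x_1* = 112/(2 + 10·0.57735) = 14.4079 and x_2* = 0.57735·14.4079 = 8.3184.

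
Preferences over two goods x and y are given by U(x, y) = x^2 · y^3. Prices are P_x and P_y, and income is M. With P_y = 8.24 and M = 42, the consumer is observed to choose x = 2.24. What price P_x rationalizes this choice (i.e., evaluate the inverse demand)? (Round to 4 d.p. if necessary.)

P_x = 7.5

The MRS is (2/3)·y/x. Set MRS = P_x/P_y.
So 2·P_y·y = 3·P_x·x; combined with the budget, a share 0.4 of income goes to x.
Demand: x*(P_x,P_y,M) = 0.4·M/P_x and y* = 0.6·M/P_y.
Set x* = 2.24 in the demand function and solve for P_x: P_x = 7.5.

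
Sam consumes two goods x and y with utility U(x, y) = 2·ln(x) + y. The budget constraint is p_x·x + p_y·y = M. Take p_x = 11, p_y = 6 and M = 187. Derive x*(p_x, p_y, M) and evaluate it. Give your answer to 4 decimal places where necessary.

MU_x = 2/x, MU_y = 1. Tangency: 2/x = p_x/p_y.
So x*(p_x,p_y) = 2·p_y/p_x, independent of income; and y* = (M − 2·p_y)/p_y.
At the given prices: x* = 2·6/11 = 1.0909.

x* = 1.0909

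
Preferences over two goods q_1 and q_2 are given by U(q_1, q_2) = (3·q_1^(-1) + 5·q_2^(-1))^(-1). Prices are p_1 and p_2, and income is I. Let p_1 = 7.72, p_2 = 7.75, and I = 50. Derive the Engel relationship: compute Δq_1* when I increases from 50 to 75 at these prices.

Δq_1* = 1.412

MRS = MU_q_1/MU_q_2 = (3/5)·(q_2/q_1)^(2). Set equal to p_1/p_2.
Solve for the ratio: q_2/q_1 = [(5/3)·p_1/p_2]^(0.5).
With the ratio pinned down, the budget gives q_1* = I/(p_1 + p_2·(q_2/q_1)) and q_2* = (q_2/q_1)·q_1*.
Numerically q_2/q_1 = 1.288493, so q_1* = 50/(7.72 + 7.75·1.288493) = 2.8239.
At I' = 75: q_1* = 4.2359. Change: 4.2359 − 2.8239 = 1.412.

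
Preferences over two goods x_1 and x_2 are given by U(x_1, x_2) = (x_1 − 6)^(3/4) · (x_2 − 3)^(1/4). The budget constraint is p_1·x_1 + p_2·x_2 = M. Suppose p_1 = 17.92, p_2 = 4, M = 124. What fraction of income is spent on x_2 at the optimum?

MRS = 3·(x_2−3)/(x_1−6). Tangency with p_1/p_2 gives x_2−3 = (1/3)·(p_1/p_2)·(x_1−6).
After buying the subsistence bundle (6, 3), a share 0.75 of the remaining income goes to x_1: x_1* = 6 + 0.75·(M − 6p_1 − 3p_2)/p_1.
Discretionary income = 124 − 6·17.92 − 3·4 = 4.48; x_1* = 6 + 0.75·4.48/17.92 = 6.1875; x_2* = 3 + 0.25·4.48/4 = 3.28.
Expenditure on x_2: 4·3.28 = 13.12; share = 0.1058.

share on x_2 = 0.1058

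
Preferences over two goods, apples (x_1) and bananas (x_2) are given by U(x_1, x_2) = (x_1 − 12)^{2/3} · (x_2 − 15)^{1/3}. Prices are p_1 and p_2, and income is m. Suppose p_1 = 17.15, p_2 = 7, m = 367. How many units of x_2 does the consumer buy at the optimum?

This is Cobb-Douglas in (x_1−12, x_2−15): tangency gives 2/3·p_2·(x_2−15) = 1/3·p_1·(x_1−12).
Substituting into the budget: x_1* = 12 + 2/3·(m − 12·p_1 − 15·p_2)/p_1, and x_2* = 15 + 1/3·(…)/p_2.
Discretionary income = 367 − 12·17.15 − 15·7 = 56.2; x_2* = 15 + 1/3·56.2/7 = 17.6762.

x_2* = 17.6762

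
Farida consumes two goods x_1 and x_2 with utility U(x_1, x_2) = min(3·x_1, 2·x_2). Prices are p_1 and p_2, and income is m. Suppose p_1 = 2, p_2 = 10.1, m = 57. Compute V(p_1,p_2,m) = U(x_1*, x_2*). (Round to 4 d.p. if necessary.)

Leontief preferences: the optimum is at the kink where x_1/2 = x_2/3, i.e. x_2 = (3/2)·x_1.
Budget: p_1·x_1 + p_2·(3/2)·x_1 = m, so (2·p_1 + 3·p_2)·x_1 = 2·m.
Demand: x_1*(p_1,p_2,m) = 2·m/(2·p_1 + 3·p_2), x_2* = 3·m/(2·p_1 + 3·p_2).
Here 2·2 + 3·10.1 = 34.3, giving x_1* = 3.3236 and x_2* = 4.9854.
Utility at the optimum: U(3.3236, 4.9854) = 9.9708.

V = 9.9708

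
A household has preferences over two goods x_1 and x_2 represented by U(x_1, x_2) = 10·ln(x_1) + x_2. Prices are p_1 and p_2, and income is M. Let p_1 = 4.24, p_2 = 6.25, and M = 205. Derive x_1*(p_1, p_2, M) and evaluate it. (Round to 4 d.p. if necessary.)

x_1* = 14.7406

MU_x_1 = 10/x_1, MU_x_2 = 1. Tangency: 10/x_1 = p_1/p_2.
So x_1*(p_1,p_2) = 10·p_2/p_1, independent of income; and x_2* = (M − 10·p_2)/p_2.
At the given prices: x_1* = 10·6.25/4.24 = 14.7406.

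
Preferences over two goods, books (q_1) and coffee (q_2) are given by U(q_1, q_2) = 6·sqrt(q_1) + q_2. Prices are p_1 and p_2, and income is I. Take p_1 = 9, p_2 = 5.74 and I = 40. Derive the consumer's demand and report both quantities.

Set MRS = p_1/p_2: 3·q_1^(−1/2) = p_1/p_2.
Solve: √q_1 = 3·p_2/p_1, so q_1*(p_1,p_2) = (3·p_2/p_1)², and q_2* = (I − p_1·q_1*)/p_2.
Plugging in: q_1* = (3·5.74/9)² = 3.6608, q_2* = 1.2286.

q_1* = 3.6608, q_2* = 1.2286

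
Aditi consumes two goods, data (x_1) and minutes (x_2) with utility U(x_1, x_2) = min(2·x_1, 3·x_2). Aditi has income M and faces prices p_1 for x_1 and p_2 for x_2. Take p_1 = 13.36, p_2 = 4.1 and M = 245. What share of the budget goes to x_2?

With perfect complements, no substitution: consume in ratio x_1:x_2 = 3:2.
Budget: p_1·x_1 + p_2·(2/3)·x_1 = M, so (3·p_1 + 2·p_2)·x_1 = 3·M.
Demand: x_1*(p_1,p_2,M) = 3·M/(3·p_1 + 2·p_2), x_2* = 2·M/(3·p_1 + 2·p_2).
Here 3·13.36 + 2·4.1 = 48.28, giving x_1* = 15.2237 and x_2* = 10.1491.
Expenditure on x_2: 4.1·10.1491 = 41.6114; share = 0.1698.

share on x_2 = 0.1698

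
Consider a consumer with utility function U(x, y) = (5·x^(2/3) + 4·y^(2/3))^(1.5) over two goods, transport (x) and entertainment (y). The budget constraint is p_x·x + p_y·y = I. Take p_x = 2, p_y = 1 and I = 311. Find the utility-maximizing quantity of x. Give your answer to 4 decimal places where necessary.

MU_x ∝ 5·x^(-1/3), MU_y ∝ 4·y^(-1/3), so MRS = (5/4)·(y/x)^(1/3) = p_x/p_y.
Hence y/x = ((4/5)·p_x/p_y)^(1/(1/3)), i.e. raised to the 3 power.
With the ratio pinned down, the budget gives x* = I/(p_x + p_y·(y/x)) and y* = (y/x)·x*.
Numerically y/x = 4.096, so x* = 311/(2 + 1·4.096) = 51.0171.

x* = 51.0171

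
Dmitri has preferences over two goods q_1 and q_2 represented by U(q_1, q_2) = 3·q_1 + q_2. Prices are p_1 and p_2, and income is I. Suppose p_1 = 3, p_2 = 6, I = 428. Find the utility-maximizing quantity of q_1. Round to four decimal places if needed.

q_1* = 142.6667

Perfect substitutes: compare marginal utility per dollar. 3/p_1 vs 1/p_2 → 1 vs 0.1667.
q_1 gives more utility per dollar, so spend all income on q_1: q_1* = I/p_1, q_2* = 0.
Numerically: q_1* = 142.6667, q_2* = 0.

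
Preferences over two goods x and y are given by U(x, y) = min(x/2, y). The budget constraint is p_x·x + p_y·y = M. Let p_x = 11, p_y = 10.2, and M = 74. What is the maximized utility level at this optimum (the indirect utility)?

V = 2.2981

With perfect complements, no substitution: consume in ratio x:y = 2:1.
Budget: p_x·x + p_y·(1/2)·x = M, so (2·p_x + p_y)·x = 2·M.
Demand: x*(p_x,p_y,M) = 2·M/(2·p_x + p_y), y* = M/(2·p_x + p_y).
Here 2·11 + 10.2 = 32.2, giving x* = 4.5963 and y* = 2.2981.
Utility at the optimum: U(4.5963, 2.2981) = 2.2981.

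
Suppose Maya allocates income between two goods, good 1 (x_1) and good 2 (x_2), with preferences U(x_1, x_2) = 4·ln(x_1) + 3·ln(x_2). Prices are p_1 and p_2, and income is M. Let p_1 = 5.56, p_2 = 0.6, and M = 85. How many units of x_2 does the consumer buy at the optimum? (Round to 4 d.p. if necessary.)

x_2* = 60.7143

Demand: x_1*(p_1,p_2,M) = 4/7·M/p_1 and x_2* = 3/7·M/p_2.
At p_1=5.56, p_2=0.6, M=85: x_2* = 3/7·85/0.6 = 60.7143.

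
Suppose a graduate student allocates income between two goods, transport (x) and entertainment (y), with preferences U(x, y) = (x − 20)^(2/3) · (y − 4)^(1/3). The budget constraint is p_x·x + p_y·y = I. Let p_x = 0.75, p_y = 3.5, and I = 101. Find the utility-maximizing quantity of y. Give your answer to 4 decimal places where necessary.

y* = 10.8571

MRS = 2·(y−4)/(x−20). Tangency with p_x/p_y gives y−4 = (1/2)·(p_x/p_y)·(x−20).
Substituting into the budget: x* = 20 + 2/3·(I − 20·p_x − 4·p_y)/p_x, and y* = 4 + 1/3·(…)/p_y.
Discretionary income = 101 − 20·0.75 − 4·3.5 = 72; y* = 4 + 1/3·72/3.5 = 10.8571.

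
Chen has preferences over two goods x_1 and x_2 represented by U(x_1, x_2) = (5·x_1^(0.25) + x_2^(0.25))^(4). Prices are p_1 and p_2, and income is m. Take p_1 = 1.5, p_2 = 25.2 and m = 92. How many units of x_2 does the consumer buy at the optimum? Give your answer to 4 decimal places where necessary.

From the CES first-order condition, 5·(x_2/x_1)^(0.75) = p_1/p_2.
Solve for the ratio: x_2/x_1 = [(1/5)·p_1/p_2]^(4/3).
Substitute x_2 = (x_2/x_1)·x_1 into the budget: x_1* = m/(p_1 + p_2·(x_2/x_1)).
Numerically x_2/x_1 = 0.002718, so x_1* = 92/(1.5 + 25.2·0.002718) = 58.6547 and x_2* = 0.002718·58.6547 = 0.1594.

x_2* = 0.1594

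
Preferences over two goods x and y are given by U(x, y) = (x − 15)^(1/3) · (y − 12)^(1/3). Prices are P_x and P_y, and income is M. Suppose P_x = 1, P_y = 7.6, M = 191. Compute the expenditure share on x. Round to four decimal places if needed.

share on x = 0.3005

This is Cobb-Douglas in (x−15, y−12): tangency gives 1/3·P_y·(y−12) = 1/3·P_x·(x−15).
Substituting into the budget: x* = 15 + 0.5·(M − 15·P_x − 12·P_y)/P_x, and y* = 12 + 0.5·(…)/P_y.
Discretionary income = 191 − 15·1 − 12·7.6 = 84.8; x* = 15 + 0.5·84.8/1 = 57.4; y* = 12 + 0.5·84.8/7.6 = 17.5789.
Expenditure on x: 1·57.4 = 57.4; share = 0.3005.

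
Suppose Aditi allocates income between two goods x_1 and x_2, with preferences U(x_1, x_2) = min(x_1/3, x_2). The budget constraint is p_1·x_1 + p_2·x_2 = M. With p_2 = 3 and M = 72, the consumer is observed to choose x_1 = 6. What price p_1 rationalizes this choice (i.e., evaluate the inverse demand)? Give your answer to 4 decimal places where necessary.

With perfect complements, no substitution: consume in ratio x_1:x_2 = 3:1.
Budget: p_1·x_1 + p_2·(1/3)·x_1 = M, so (3·p_1 + p_2)·x_1 = 3·M.
Demand: x_1*(p_1,p_2,M) = 3·M/(3·p_1 + p_2), x_2* = M/(3·p_1 + p_2).
Set x_1* = 6 in the demand function and solve for p_1: p_1 = 11.

p_1 = 11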